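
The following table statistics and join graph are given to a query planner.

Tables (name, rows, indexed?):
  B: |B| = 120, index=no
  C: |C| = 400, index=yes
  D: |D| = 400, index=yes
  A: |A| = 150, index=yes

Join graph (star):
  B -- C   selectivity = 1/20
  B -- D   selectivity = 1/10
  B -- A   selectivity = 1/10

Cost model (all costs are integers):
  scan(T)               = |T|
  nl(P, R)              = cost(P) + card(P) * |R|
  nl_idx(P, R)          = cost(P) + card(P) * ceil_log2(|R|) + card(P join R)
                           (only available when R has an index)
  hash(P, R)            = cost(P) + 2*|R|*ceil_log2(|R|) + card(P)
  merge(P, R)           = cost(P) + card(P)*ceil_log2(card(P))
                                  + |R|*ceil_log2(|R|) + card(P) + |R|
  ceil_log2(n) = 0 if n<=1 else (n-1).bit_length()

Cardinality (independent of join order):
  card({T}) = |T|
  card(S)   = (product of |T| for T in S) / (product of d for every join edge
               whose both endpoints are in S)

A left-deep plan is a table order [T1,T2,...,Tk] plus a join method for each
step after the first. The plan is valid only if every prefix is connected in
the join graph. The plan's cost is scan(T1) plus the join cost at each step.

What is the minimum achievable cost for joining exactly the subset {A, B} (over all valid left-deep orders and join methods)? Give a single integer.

1980

Selinger DP over subsets of {A,B}:
  {B}: scan cost=120, card=120
  {A}: scan cost=150, card=150
  {AB}: card=1800; try (B,hash)→1980, (A,merge)→2430, (B,merge)→2460, (A,hash)→2640, (A,nl_idx)→2880, (A,nl)→18120 …(+1); best=1980 via (B,hash)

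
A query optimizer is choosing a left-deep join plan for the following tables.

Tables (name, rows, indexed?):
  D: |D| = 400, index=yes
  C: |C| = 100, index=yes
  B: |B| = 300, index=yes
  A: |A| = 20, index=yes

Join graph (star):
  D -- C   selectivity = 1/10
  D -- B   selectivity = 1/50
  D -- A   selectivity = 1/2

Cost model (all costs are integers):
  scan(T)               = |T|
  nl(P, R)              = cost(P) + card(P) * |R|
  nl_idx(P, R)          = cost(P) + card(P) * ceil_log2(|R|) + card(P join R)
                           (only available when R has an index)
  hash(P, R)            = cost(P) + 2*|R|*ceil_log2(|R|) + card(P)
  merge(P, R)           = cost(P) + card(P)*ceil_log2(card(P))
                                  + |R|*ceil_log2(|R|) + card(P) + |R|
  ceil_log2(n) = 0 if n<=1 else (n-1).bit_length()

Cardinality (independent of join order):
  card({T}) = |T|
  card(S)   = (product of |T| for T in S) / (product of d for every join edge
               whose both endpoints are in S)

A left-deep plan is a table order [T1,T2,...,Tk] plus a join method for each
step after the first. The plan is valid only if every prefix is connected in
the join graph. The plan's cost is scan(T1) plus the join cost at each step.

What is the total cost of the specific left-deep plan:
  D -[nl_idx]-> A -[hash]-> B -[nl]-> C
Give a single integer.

step 1: scan D: cost=400, card=400
step 2: join A via nl_idx
    card(P join A) = 400*20/(2) = 4000
    cost = 400 + 400*5 + 4000 = 6400
step 3: join B via hash
    card(P join B) = 4000*300/(50) = 24000
    cost = 6400 + 2*300*9 + 4000 = 15800
step 4: join C via nl
    card(P join C) = 24000*100/(10) = 240000
    cost = 15800 + 24000*100 = 2415800

2415800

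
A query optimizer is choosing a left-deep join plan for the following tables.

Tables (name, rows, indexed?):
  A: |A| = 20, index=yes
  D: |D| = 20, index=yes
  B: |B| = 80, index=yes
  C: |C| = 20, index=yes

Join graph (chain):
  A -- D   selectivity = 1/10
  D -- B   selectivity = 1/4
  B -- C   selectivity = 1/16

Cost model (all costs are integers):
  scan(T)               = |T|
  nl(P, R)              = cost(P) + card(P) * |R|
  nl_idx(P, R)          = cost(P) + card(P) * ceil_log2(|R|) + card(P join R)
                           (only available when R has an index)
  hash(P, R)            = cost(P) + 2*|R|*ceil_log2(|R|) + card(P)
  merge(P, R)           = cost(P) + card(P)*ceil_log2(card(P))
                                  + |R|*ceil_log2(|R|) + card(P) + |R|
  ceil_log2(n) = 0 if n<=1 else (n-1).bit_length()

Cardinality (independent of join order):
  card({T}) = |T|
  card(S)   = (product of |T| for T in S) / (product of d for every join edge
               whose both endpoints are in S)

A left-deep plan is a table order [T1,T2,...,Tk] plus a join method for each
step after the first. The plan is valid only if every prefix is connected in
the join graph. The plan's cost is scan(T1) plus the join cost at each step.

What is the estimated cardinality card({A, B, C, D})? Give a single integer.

1000

Tables in S: A(20), B(80), C(20), D(20)
Edges inside S: A-D(d=10), D-B(d=4), B-C(d=16)
numerator = 20 * 80 * 20 * 20 = 640000
denominator = 10 * 4 * 16 = 640
card(S) = 640000 / 640 = 1000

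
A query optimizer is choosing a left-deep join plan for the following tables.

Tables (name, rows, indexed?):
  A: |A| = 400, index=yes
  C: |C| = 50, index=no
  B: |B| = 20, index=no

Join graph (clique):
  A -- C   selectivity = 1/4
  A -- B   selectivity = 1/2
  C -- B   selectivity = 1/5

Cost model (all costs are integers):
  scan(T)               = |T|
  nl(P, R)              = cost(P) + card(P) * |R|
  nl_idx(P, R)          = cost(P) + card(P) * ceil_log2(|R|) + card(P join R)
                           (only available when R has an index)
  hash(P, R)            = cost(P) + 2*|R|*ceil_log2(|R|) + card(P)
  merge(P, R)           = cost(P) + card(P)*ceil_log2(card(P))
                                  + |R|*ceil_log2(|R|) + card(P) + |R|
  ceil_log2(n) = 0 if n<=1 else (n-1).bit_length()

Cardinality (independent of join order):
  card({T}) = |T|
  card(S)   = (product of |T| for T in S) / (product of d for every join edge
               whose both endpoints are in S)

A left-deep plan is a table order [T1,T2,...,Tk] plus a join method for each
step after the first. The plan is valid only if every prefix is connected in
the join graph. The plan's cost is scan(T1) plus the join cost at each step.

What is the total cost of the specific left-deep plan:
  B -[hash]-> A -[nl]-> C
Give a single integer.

207240

step 1: scan B: cost=20, card=20
step 2: join A via hash
    card(P join A) = 20*400/(2) = 4000
    cost = 20 + 2*400*9 + 20 = 7240
step 3: join C via nl
    card(P join C) = 4000*50/(4*5) = 10000
    cost = 7240 + 4000*50 = 207240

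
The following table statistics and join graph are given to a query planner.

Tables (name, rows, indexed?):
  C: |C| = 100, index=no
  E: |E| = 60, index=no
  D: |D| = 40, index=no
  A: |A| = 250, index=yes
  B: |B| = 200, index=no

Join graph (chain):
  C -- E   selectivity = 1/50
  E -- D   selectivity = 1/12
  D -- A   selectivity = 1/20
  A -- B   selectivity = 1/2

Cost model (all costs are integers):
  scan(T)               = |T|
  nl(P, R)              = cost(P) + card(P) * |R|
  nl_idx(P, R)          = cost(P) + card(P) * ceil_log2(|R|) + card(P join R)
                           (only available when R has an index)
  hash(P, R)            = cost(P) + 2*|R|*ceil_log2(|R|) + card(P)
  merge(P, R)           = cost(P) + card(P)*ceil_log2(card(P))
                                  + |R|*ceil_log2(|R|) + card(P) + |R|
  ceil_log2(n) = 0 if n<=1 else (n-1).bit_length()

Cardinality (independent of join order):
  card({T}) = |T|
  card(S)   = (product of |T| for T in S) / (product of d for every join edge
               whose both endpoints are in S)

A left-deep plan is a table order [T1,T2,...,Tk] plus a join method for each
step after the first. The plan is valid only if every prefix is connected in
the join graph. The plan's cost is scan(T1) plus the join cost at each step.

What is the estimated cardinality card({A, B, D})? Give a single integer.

Tables in S: A(250), B(200), D(40)
Edges inside S: D-A(d=20), A-B(d=2)
numerator = 250 * 200 * 40 = 2000000
denominator = 20 * 2 = 40
card(S) = 2000000 / 40 = 50000

50000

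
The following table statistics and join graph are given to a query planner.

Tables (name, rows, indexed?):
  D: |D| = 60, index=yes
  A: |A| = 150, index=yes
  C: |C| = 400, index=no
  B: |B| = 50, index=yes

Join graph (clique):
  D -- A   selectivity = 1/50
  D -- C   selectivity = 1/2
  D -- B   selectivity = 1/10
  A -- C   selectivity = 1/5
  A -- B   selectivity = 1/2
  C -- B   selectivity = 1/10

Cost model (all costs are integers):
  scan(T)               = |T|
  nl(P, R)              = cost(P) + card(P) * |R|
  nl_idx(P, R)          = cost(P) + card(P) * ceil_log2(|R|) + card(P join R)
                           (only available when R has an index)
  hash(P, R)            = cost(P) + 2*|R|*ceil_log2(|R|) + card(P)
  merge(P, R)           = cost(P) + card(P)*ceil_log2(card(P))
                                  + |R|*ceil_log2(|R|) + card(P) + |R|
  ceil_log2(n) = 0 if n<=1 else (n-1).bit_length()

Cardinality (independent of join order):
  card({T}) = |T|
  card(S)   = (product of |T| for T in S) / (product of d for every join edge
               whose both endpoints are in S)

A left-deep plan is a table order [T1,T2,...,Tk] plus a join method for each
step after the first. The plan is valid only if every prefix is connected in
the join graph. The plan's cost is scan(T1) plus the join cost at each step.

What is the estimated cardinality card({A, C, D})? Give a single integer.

Tables in S: A(150), C(400), D(60)
Edges inside S: D-A(d=50), D-C(d=2), A-C(d=5)
numerator = 150 * 400 * 60 = 3600000
denominator = 50 * 2 * 5 = 500
card(S) = 3600000 / 500 = 7200

7200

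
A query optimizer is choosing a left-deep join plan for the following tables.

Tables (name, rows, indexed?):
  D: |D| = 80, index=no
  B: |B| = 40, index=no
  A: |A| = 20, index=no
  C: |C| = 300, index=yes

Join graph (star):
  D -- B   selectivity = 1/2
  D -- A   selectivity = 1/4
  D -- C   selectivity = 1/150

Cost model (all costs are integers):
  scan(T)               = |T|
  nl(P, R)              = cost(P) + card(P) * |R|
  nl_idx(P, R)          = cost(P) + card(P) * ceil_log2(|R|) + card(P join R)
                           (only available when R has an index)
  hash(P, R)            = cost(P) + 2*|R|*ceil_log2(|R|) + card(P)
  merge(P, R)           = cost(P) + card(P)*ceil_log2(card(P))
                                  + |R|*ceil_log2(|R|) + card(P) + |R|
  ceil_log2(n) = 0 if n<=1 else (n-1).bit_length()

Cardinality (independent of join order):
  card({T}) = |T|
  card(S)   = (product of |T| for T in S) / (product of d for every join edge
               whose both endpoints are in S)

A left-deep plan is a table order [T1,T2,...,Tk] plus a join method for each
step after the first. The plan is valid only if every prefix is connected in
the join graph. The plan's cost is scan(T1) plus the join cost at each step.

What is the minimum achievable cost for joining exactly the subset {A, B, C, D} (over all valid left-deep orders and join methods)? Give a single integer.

Selinger DP over subsets of {A,B,C,D}:
  {D}: scan cost=80, card=80
  {B}: scan cost=40, card=40
  {A}: scan cost=20, card=20
  {C}: scan cost=300, card=300
  {BD}: card=1600; try (B,hash)→640, (D,merge)→960, (B,merge)→1000, (D,hash)→1200, (D,nl)→3240, (B,nl)→3280; best=640 via (B,hash)
  {AD}: card=400; try (A,hash)→360, (D,merge)→780, (A,merge)→840, (D,hash)→1160, (D,nl)→1620, (A,nl)→1680; best=360 via (A,hash)
  {CD}: card=160; try (C,nl_idx)→960, (D,hash)→1720, (C,merge)→3720, (D,merge)→3940, (C,hash)→5560, (C,nl)→24080 …(+1); best=960 via (C,nl_idx)
  {ABD}: card=8000; try (B,hash)→1240, (A,hash)→2440, (B,merge)→4640, (B,nl)→16360, (A,merge)→19960, (A,nl)→32640; best=1240 via (B,hash)
  {BCD}: card=3200; try (B,hash)→1600, (B,merge)→2680, (B,nl)→7360, (C,hash)→7640, (C,nl_idx)→18240, (C,merge)→22840 …(+1); best=1600 via (B,hash)
  {ACD}: card=800; try (A,hash)→1320, (A,merge)→2520, (A,nl)→4160, (C,nl_idx)→4760, (C,hash)→6160, (C,merge)→7360 …(+1); best=1320 via (A,hash)
  {ABCD}: card=16000; try (B,hash)→2600, (A,hash)→5000, (B,merge)→10400, (C,hash)→14640, (B,nl)→33320, (A,merge)→43320 …(+4); best=2600 via (B,hash)

2600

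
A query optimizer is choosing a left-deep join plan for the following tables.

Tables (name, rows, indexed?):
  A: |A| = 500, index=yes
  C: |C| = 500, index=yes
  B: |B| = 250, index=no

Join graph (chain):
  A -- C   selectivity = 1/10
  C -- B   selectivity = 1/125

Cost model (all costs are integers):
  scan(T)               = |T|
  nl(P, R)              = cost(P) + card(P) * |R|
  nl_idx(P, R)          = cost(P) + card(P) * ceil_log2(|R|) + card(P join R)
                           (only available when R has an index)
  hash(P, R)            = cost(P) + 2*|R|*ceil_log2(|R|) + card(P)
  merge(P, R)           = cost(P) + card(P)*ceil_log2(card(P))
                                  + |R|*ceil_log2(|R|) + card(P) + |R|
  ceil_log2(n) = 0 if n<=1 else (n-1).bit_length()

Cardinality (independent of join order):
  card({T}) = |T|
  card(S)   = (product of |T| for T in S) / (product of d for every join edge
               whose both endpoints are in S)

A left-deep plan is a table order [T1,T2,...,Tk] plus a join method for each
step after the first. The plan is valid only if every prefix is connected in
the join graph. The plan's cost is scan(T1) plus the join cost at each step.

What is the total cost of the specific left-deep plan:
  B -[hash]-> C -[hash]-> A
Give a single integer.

step 1: scan B: cost=250, card=250
step 2: join C via hash
    card(P join C) = 250*500/(125) = 1000
    cost = 250 + 2*500*9 + 250 = 9500
step 3: join A via hash
    card(P join A) = 1000*500/(10) = 50000
    cost = 9500 + 2*500*9 + 1000 = 19500

19500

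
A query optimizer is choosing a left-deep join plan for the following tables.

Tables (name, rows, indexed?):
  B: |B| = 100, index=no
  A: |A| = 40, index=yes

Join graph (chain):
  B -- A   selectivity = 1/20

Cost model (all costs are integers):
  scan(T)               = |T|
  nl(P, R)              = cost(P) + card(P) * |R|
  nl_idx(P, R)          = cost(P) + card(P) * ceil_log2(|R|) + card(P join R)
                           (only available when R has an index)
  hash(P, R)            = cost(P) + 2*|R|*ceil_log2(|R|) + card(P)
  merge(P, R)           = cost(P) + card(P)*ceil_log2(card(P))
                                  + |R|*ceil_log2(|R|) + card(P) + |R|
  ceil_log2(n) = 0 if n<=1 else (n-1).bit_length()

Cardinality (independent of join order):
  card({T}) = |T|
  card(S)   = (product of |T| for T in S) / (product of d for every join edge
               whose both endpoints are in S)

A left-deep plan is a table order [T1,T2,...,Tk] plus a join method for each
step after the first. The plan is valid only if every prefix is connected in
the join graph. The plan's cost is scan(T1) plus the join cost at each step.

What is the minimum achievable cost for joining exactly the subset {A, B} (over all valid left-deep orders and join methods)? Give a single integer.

680

Selinger DP over subsets of {A,B}:
  {B}: scan cost=100, card=100
  {A}: scan cost=40, card=40
  {AB}: card=200; try (A,hash)→680, (A,nl_idx)→900, (B,merge)→1120, (A,merge)→1180, (B,hash)→1480, (B,nl)→4040 …(+1); best=680 via (A,hash)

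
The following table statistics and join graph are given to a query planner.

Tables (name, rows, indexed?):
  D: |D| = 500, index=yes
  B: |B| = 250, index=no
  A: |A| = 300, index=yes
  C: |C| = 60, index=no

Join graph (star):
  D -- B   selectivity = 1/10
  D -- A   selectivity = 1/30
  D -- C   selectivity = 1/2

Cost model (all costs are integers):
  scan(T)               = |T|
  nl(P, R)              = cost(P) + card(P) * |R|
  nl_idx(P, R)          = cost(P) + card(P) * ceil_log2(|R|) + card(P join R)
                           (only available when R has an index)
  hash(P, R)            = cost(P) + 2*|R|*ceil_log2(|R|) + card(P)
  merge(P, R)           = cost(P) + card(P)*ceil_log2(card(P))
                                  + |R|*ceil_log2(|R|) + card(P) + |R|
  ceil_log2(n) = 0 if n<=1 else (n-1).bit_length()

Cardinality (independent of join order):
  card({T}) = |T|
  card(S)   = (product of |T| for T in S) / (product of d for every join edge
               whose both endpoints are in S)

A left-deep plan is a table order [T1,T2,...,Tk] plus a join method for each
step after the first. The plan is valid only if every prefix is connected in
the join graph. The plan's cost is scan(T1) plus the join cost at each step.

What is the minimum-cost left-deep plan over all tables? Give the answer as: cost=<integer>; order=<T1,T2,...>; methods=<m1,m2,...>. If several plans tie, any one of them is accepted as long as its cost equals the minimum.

cost=141120; order=D,A,B,C; methods=hash,hash,hash

Selinger DP (subsets sized 1..n):
  {D}: scan cost=500, card=500
  {B}: scan cost=250, card=250
  {A}: scan cost=300, card=300
  {C}: scan cost=60, card=60
  {BD}: card=12500; try (B,hash)→5000, (D,merge)→7500, (B,merge)→7750, (D,hash)→9500, (D,nl_idx)→15000, (D,nl)→125250 …(+1); best=5000 via (B,hash)
  {AD}: card=5000; try (A,hash)→6400, (D,nl_idx)→8000, (D,merge)→8300, (A,merge)→8500, (D,hash)→9600, (A,nl_idx)→10000 …(+2); best=6400 via (A,hash)
  {CD}: card=15000; try (C,hash)→1720, (D,merge)→5480, (C,merge)→5920, (D,hash)→9120, (D,nl_idx)→15600, (D,nl)→30060 …(+1); best=1720 via (C,hash)
  {ABD}: card=125000; try (B,hash)→15400, (A,hash)→22900, (B,merge)→78650, (A,merge)→195500, (A,nl_idx)→242500, (B,nl)→1256400 …(+1); best=15400 via (B,hash)
  {BCD}: card=375000; try (C,hash)→18220, (B,hash)→20720, (C,merge)→192920, (B,merge)→228970, (C,nl)→755000, (B,nl)→3751720; best=18220 via (C,hash)
  {ACD}: card=150000; try (C,hash)→12120, (A,hash)→22120, (C,merge)→76820, (A,merge)→229720, (A,nl_idx)→286720, (C,nl)→306400 …(+1); best=12120 via (C,hash)
  {ABCD}: card=3750000; try (C,hash)→141120, (B,hash)→166120, (A,hash)→398620, (C,merge)→2265820, (B,merge)→2864370, (A,nl_idx)→7143220 …(+4); best=141120 via (C,hash)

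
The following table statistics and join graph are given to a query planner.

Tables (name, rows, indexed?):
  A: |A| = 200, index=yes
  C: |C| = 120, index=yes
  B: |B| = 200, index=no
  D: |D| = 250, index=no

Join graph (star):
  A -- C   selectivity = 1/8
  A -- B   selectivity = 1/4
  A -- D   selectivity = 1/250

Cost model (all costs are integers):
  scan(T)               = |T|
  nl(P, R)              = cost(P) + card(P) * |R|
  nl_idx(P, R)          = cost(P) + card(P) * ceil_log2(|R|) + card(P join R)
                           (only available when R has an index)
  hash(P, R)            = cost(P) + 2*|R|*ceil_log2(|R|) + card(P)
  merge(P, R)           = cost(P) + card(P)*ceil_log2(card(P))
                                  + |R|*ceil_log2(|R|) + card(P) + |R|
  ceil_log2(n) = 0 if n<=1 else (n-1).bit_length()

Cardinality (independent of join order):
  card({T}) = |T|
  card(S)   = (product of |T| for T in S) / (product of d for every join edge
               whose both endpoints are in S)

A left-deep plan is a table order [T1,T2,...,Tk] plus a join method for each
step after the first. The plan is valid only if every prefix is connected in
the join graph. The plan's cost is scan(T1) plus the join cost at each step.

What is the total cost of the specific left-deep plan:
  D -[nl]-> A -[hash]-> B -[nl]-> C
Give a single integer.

step 1: scan D: cost=250, card=250
step 2: join A via nl
    card(P join A) = 250*200/(250) = 200
    cost = 250 + 250*200 = 50250
step 3: join B via hash
    card(P join B) = 200*200/(4) = 10000
    cost = 50250 + 2*200*8 + 200 = 53650
step 4: join C via nl
    card(P join C) = 10000*120/(8) = 150000
    cost = 53650 + 10000*120 = 1253650

1253650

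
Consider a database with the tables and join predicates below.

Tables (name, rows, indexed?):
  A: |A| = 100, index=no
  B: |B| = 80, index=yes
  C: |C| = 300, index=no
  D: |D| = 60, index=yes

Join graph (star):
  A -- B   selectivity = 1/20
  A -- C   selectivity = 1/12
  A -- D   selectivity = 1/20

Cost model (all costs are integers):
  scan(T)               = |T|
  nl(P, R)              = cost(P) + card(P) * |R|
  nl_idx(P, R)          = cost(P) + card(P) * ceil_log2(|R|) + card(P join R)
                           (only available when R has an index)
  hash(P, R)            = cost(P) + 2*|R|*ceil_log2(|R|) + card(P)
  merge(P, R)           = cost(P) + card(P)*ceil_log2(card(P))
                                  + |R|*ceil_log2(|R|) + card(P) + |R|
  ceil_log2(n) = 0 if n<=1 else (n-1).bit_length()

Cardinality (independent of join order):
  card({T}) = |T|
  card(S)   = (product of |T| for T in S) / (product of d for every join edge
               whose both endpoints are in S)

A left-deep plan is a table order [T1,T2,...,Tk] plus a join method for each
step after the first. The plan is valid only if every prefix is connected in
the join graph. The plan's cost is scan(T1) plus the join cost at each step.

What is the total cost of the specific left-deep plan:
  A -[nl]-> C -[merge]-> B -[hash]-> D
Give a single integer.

step 1: scan A: cost=100, card=100
step 2: join C via nl
    card(P join C) = 100*300/(12) = 2500
    cost = 100 + 100*300 = 30100
step 3: join B via merge
    card(P join B) = 2500*80/(20) = 10000
    cost = 30100 + 2500*12 + 80*7 + 2500 + 80 = 63240
step 4: join D via hash
    card(P join D) = 10000*60/(20) = 30000
    cost = 63240 + 2*60*6 + 10000 = 73960

73960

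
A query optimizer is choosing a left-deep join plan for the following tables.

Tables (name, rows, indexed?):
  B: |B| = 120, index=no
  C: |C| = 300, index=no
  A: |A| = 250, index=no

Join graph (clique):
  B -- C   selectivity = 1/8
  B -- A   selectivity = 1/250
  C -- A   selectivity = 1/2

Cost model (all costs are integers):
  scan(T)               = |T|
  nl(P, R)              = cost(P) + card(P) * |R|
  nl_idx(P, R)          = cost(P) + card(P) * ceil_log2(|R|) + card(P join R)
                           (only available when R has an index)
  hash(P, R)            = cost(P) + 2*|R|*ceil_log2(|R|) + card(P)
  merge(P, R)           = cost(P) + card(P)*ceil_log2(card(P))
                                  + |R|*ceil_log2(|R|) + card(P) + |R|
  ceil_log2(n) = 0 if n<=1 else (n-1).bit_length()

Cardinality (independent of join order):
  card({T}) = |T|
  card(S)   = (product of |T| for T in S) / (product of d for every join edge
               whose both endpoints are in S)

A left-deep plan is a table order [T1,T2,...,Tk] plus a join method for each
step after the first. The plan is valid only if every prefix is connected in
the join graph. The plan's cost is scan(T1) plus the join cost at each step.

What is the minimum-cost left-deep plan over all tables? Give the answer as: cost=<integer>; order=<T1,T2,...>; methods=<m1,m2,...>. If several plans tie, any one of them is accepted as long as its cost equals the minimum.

cost=6140; order=A,B,C; methods=hash,merge

Selinger DP (subsets sized 1..n):
  {B}: scan cost=120, card=120
  {C}: scan cost=300, card=300
  {A}: scan cost=250, card=250
  {BC}: card=4500; try (B,hash)→2280, (C,merge)→4080, (B,merge)→4260, (C,hash)→5640, (C,nl)→36120, (B,nl)→36300; best=2280 via (B,hash)
  {AB}: card=120; try (B,hash)→2180, (A,merge)→3330, (B,merge)→3460, (A,hash)→4240, (A,nl)→30120, (B,nl)→30250; best=2180 via (B,hash)
  {AC}: card=37500; try (A,hash)→4600, (C,merge)→5500, (A,merge)→5550, (C,hash)→5900, (C,nl)→75250, (A,nl)→75300; best=4600 via (A,hash)
  {ABC}: card=2250; try (C,merge)→6140, (C,hash)→7700, (A,hash)→10780, (C,nl)→38180, (B,hash)→43780, (A,merge)→67530 …(+3); best=6140 via (C,merge)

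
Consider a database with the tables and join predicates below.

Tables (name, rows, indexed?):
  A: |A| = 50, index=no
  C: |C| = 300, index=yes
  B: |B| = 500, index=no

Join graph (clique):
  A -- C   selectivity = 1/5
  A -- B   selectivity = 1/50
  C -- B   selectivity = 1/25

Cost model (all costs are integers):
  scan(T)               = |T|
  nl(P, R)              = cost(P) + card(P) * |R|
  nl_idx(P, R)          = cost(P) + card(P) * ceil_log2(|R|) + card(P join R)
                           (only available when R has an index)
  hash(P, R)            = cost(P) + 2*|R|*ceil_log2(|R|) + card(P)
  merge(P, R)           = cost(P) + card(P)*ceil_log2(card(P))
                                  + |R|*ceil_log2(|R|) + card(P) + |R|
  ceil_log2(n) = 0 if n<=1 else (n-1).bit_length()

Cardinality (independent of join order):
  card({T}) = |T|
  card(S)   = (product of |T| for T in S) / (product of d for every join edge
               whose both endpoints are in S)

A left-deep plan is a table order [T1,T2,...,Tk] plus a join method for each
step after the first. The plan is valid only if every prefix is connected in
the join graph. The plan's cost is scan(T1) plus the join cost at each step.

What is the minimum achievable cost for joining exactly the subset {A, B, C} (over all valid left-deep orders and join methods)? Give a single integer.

7300

Selinger DP over subsets of {A,B,C}:
  {A}: scan cost=50, card=50
  {C}: scan cost=300, card=300
  {B}: scan cost=500, card=500
  {AC}: card=3000; try (A,hash)→1200, (C,merge)→3400, (C,nl_idx)→3500, (A,merge)→3650, (C,hash)→5500, (C,nl)→15050 …(+1); best=1200 via (A,hash)
  {AB}: card=500; try (A,hash)→1600, (B,merge)→5400, (A,merge)→5850, (B,hash)→9100, (B,nl)→25050, (A,nl)→25500; best=1600 via (A,hash)
  {BC}: card=6000; try (C,hash)→6400, (B,merge)→8300, (C,merge)→8500, (B,hash)→9600, (C,nl_idx)→11000, (B,nl)→150300 …(+1); best=6400 via (C,hash)
  {ABC}: card=1200; try (C,nl_idx)→7300, (C,hash)→7500, (C,merge)→9600, (A,hash)→13000, (B,hash)→13200, (B,merge)→45200 …(+4); best=7300 via (C,nl_idx)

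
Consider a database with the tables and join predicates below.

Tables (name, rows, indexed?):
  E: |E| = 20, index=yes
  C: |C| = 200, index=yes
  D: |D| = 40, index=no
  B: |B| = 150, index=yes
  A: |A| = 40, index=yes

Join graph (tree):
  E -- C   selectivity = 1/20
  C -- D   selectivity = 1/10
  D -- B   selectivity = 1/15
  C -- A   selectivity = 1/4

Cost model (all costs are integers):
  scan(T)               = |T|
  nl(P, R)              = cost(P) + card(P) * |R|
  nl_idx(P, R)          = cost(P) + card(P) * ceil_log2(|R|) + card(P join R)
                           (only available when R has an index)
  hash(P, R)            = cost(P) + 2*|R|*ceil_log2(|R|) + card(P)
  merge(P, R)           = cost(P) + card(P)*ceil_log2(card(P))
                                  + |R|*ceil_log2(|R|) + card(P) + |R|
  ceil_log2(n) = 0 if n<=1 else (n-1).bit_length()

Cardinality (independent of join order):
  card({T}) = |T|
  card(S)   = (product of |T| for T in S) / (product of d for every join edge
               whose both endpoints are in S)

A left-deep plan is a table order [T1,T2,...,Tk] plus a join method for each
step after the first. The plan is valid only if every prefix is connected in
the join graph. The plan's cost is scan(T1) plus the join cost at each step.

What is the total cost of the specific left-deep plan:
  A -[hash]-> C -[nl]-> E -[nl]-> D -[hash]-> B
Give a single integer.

step 1: scan A: cost=40, card=40
step 2: join C via hash
    card(P join C) = 40*200/(4) = 2000
    cost = 40 + 2*200*8 + 40 = 3280
step 3: join E via nl
    card(P join E) = 2000*20/(20) = 2000
    cost = 3280 + 2000*20 = 43280
step 4: join D via nl
    card(P join D) = 2000*40/(10) = 8000
    cost = 43280 + 2000*40 = 123280
step 5: join B via hash
    card(P join B) = 8000*150/(15) = 80000
    cost = 123280 + 2*150*8 + 8000 = 133680

133680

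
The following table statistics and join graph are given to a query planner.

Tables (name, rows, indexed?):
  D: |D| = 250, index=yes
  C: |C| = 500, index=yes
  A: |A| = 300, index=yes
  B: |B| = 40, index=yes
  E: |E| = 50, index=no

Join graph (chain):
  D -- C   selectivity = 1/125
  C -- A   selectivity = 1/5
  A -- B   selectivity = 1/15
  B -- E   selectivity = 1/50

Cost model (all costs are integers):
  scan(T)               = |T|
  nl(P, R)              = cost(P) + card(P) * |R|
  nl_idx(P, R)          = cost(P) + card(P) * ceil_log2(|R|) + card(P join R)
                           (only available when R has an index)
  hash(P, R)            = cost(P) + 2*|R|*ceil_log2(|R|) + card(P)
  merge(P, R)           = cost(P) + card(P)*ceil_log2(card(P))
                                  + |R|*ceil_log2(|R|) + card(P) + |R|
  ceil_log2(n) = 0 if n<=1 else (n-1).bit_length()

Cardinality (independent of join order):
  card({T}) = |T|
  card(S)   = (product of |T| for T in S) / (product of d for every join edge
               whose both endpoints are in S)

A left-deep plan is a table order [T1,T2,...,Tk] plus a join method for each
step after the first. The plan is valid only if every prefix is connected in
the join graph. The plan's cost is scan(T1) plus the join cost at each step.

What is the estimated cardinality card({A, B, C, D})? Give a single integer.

Tables in S: A(300), B(40), C(500), D(250)
Edges inside S: D-C(d=125), C-A(d=5), A-B(d=15)
numerator = 300 * 40 * 500 * 250 = 1500000000
denominator = 125 * 5 * 15 = 9375
card(S) = 1500000000 / 9375 = 160000

160000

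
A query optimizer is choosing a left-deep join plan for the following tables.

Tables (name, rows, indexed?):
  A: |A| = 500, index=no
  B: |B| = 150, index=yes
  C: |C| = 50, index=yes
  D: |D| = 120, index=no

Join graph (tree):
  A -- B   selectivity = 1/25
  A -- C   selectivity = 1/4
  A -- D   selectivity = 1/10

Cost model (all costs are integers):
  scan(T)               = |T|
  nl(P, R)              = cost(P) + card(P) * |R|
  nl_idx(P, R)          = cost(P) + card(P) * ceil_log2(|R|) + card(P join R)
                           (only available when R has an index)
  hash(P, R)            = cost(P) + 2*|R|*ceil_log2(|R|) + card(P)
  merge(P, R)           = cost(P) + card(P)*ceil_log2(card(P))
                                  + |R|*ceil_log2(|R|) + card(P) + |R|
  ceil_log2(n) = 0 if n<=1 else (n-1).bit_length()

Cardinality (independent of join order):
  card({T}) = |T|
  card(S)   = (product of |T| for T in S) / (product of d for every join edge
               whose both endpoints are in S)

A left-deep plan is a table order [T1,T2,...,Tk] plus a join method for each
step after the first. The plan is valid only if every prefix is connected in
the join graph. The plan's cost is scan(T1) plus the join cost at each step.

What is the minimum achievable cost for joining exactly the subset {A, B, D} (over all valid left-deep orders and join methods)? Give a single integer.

Selinger DP over subsets of {A,B,D}:
  {A}: scan cost=500, card=500
  {B}: scan cost=150, card=150
  {D}: scan cost=120, card=120
  {AB}: card=3000; try (B,hash)→3400, (A,merge)→6500, (B,merge)→6850, (B,nl_idx)→7500, (A,hash)→9300, (A,nl)→75150 …(+1); best=3400 via (B,hash)
  {AD}: card=6000; try (D,hash)→2680, (A,merge)→6080, (D,merge)→6460, (A,hash)→9240, (A,nl)→60120, (D,nl)→60500; best=2680 via (D,hash)
  {ABD}: card=36000; try (D,hash)→8080, (B,hash)→11080, (D,merge)→43360, (B,nl_idx)→86680, (B,merge)→88030, (D,nl)→363400 …(+1); best=8080 via (D,hash)

8080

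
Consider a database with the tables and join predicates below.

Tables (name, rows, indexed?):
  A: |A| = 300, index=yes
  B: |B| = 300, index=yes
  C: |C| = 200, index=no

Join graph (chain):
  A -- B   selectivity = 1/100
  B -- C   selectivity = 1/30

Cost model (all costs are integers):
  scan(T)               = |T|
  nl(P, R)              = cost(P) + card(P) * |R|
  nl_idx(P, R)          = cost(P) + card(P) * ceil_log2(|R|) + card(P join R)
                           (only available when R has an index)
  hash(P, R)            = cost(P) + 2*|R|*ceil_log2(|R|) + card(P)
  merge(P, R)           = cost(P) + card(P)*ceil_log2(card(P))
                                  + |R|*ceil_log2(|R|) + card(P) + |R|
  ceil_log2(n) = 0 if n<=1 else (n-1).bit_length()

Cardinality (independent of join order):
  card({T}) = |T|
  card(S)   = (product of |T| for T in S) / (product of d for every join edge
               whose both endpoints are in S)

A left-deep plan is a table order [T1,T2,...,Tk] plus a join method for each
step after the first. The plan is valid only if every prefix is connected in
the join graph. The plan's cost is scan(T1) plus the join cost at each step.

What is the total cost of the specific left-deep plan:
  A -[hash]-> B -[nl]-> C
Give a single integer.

step 1: scan A: cost=300, card=300
step 2: join B via hash
    card(P join B) = 300*300/(100) = 900
    cost = 300 + 2*300*9 + 300 = 6000
step 3: join C via nl
    card(P join C) = 900*200/(30) = 6000
    cost = 6000 + 900*200 = 186000

186000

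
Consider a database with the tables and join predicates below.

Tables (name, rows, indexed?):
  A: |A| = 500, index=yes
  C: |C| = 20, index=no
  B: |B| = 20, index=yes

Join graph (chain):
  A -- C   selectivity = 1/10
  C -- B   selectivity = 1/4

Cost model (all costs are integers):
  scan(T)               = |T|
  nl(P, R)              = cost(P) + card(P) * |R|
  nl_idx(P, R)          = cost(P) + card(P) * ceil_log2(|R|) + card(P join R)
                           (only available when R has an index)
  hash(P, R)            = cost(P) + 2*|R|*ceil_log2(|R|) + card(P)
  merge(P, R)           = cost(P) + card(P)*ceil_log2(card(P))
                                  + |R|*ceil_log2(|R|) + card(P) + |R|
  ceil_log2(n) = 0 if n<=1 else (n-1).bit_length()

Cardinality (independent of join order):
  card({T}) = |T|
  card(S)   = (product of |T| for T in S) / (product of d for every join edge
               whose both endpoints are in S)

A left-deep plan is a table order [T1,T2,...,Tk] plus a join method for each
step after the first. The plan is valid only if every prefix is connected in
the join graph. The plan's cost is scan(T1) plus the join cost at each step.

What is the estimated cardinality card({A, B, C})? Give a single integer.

Tables in S: A(500), B(20), C(20)
Edges inside S: A-C(d=10), C-B(d=4)
numerator = 500 * 20 * 20 = 200000
denominator = 10 * 4 = 40
card(S) = 200000 / 40 = 5000

5000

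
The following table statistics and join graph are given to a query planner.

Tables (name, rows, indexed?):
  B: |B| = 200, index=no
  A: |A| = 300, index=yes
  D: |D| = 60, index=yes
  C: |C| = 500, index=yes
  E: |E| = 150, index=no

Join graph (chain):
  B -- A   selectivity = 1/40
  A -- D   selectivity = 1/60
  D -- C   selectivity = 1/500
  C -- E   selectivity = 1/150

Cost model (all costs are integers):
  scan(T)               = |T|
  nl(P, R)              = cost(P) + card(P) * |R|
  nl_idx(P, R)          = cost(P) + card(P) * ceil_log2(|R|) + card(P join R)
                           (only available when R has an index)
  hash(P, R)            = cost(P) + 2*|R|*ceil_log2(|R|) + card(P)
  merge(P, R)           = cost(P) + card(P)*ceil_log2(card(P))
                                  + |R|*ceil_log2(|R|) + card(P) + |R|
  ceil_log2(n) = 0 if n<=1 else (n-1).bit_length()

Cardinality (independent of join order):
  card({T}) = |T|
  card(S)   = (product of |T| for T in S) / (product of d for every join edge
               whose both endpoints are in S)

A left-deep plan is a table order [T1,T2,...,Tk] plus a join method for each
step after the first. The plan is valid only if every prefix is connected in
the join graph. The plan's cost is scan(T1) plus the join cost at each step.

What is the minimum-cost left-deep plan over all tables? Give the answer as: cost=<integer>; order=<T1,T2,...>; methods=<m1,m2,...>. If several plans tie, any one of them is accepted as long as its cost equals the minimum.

cost=6770; order=D,C,E,A,B; methods=nl_idx,merge,nl_idx,hash

Selinger DP (subsets sized 1..n):
  {B}: scan cost=200, card=200
  {A}: scan cost=300, card=300
  {D}: scan cost=60, card=60
  {C}: scan cost=500, card=500
  {E}: scan cost=150, card=150
  {AB}: card=1500; try (A,nl_idx)→3500, (B,hash)→3800, (A,merge)→5000, (B,merge)→5100, (A,hash)→5800, (A,nl)→60200 …(+1); best=3500 via (A,nl_idx)
  {AD}: card=300; try (A,nl_idx)→900, (D,hash)→1320, (D,nl_idx)→2400, (A,merge)→3480, (D,merge)→3720, (A,hash)→5520 …(+2); best=900 via (A,nl_idx)
  {CD}: card=60; try (C,nl_idx)→660, (D,hash)→1720, (D,nl_idx)→3560, (C,merge)→5480, (D,merge)→5920, (C,hash)→9120 …(+2); best=660 via (C,nl_idx)
  {CE}: card=500; try (C,nl_idx)→2000, (E,hash)→3400, (C,merge)→6500, (E,merge)→6850, (C,hash)→9300, (C,nl)→75150 …(+1); best=2000 via (C,nl_idx)
  {ABD}: card=1500; try (B,hash)→4400, (B,merge)→5700, (D,hash)→5720, (D,nl_idx)→14000, (D,merge)→21920, (B,nl)→60900 …(+1); best=4400 via (B,hash)
  {ACD}: card=300; try (A,nl_idx)→1500, (C,nl_idx)→3900, (A,merge)→4080, (A,hash)→6120, (C,merge)→8900, (C,hash)→10200 …(+2); best=1500 via (A,nl_idx)
  {CDE}: card=60; try (E,merge)→2430, (E,hash)→3120, (D,hash)→3220, (D,nl_idx)→5060, (D,merge)→7420, (E,nl)→9660 …(+1); best=2430 via (E,merge)
  {ABCD}: card=1500; try (B,hash)→5000, (B,merge)→6300, (C,hash)→14900, (C,nl_idx)→19400, (C,merge)→27400, (B,nl)→61500 …(+1); best=5000 via (B,hash)
  {ACDE}: card=300; try (A,nl_idx)→3270, (E,hash)→4200, (E,merge)→5850, (A,merge)→5850, (A,hash)→7890, (A,nl)→20430 …(+1); best=3270 via (A,nl_idx)
  {ABCDE}: card=1500; try (B,hash)→6770, (B,merge)→8070, (E,hash)→8900, (E,merge)→24350, (B,nl)→63270, (E,nl)→230000; best=6770 via (B,hash)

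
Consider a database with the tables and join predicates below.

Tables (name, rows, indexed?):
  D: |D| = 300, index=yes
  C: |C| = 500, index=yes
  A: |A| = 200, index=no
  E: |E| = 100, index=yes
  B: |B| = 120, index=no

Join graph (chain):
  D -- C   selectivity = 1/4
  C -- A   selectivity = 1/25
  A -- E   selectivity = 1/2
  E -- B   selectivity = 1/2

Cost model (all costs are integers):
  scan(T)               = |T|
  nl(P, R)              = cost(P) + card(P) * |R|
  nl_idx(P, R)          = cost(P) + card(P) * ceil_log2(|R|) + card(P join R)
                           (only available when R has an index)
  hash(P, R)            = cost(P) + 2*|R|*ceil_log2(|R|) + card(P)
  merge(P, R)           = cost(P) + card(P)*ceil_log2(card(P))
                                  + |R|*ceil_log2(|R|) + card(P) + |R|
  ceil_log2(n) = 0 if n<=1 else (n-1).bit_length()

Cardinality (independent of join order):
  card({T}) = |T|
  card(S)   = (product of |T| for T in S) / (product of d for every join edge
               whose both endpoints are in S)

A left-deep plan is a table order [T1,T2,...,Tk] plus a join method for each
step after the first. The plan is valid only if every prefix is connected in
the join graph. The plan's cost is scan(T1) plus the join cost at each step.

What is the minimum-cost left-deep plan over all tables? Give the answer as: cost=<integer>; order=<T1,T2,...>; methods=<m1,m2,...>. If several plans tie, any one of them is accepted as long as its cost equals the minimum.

Selinger DP (subsets sized 1..n):
  {D}: scan cost=300, card=300
  {C}: scan cost=500, card=500
  {A}: scan cost=200, card=200
  {E}: scan cost=100, card=100
  {B}: scan cost=120, card=120
  {CD}: card=37500; try (D,hash)→6400, (C,merge)→8300, (D,merge)→8500, (C,hash)→9600, (C,nl_idx)→40500, (D,nl_idx)→42500 …(+2); best=6400 via (D,hash)
  {AC}: card=4000; try (A,hash)→4200, (C,nl_idx)→6000, (C,merge)→7000, (A,merge)→7300, (C,hash)→9400, (C,nl)→100200 …(+1); best=4200 via (A,hash)
  {AE}: card=10000; try (E,hash)→1800, (A,merge)→2700, (E,merge)→2800, (A,hash)→3400, (E,nl_idx)→11600, (A,nl)→20100 …(+1); best=1800 via (E,hash)
  {BE}: card=6000; try (E,hash)→1640, (B,merge)→1860, (E,merge)→1880, (B,hash)→1880, (E,nl_idx)→6960, (B,nl)→12100 …(+1); best=1640 via (E,hash)
  {ACD}: card=300000; try (D,hash)→13600, (A,hash)→47100, (D,merge)→59200, (D,nl_idx)→340200, (A,merge)→645700, (D,nl)→1204200 …(+1); best=13600 via (D,hash)
  {ACE}: card=200000; try (E,hash)→9600, (C,hash)→20800, (E,merge)→57000, (C,merge)→156800, (E,nl_idx)→232200, (C,nl_idx)→291800 …(+2); best=9600 via (E,hash)
  {ABE}: card=600000; try (A,hash)→10840, (B,hash)→13480, (A,merge)→87440, (B,merge)→152760, (A,nl)→1201640, (B,nl)→1201800; best=10840 via (A,hash)
  {ACDE}: card=15000000; try (D,hash)→215000, (E,hash)→315000, (D,merge)→3812600, (E,merge)→6014400, (D,nl_idx)→16809600, (E,nl_idx)→17113600 …(+2); best=215000 via (D,hash)
  {ABCE}: card=12000000; try (B,hash)→211280, (C,hash)→619840, (B,merge)→3810560, (C,merge)→12615840, (C,nl_idx)→17410840, (B,nl)→24009600 …(+1); best=211280 via (B,hash)
  {ABCDE}: card=900000000; try (D,hash)→12216680, (B,hash)→15216680, (D,merge)→300214280, (B,merge)→375215960, (D,nl_idx)→1008211280, (B,nl)→1800215000 …(+1); best=12216680 via (D,hash)

cost=12216680; order=C,A,E,B,D; methods=hash,hash,hash,hash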